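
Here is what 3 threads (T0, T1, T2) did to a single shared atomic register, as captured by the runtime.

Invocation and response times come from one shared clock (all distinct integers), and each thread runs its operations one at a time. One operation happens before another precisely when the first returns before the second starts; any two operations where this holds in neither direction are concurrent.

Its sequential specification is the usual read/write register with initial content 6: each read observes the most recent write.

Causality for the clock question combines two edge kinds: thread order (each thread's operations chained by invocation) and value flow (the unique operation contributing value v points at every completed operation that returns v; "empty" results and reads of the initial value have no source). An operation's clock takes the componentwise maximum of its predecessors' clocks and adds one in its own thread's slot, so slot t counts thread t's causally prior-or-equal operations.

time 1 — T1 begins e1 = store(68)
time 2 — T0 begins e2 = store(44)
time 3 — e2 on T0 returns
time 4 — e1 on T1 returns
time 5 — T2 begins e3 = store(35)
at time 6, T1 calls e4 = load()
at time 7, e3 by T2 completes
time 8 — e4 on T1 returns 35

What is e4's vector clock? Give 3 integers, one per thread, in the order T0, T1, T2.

e3, invoked 5, has no incoming edges; only T2's bump applies → (0, 0, 1)
e1, invoked 1, has no incoming edges; only T1's bump applies → (0, 1, 0)
e2, invoked 2, has no incoming edges; only T0's bump applies → (1, 0, 0)
e4, invoked 6, takes VC(e1)=(0, 1, 0), VC(e3)=(0, 0, 1) under max, adds 1 for T1 → (0, 2, 1)
target: VC(e4) = (0, 2, 1)

(0, 2, 1)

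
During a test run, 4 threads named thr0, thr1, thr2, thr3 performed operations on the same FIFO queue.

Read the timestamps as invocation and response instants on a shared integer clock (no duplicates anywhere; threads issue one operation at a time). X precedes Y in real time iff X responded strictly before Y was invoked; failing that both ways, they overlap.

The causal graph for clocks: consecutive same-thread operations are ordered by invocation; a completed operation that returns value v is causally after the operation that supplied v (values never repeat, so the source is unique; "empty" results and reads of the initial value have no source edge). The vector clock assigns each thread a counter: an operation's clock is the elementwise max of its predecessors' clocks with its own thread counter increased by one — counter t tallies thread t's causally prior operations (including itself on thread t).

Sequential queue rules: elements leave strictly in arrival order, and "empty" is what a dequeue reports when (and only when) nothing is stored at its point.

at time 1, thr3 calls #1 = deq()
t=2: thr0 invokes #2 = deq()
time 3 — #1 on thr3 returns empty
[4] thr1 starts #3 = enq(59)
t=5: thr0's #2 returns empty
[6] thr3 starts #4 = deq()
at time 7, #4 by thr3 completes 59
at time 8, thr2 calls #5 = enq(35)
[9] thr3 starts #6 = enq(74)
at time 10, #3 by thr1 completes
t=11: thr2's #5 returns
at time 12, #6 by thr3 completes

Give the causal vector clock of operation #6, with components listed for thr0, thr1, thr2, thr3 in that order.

root op #1, invoked 1: fresh clock plus thr3's own tick → (0, 0, 0, 1)
root op #5, invoked 8: fresh clock plus thr2's own tick → (0, 0, 1, 0)
root op #3, invoked 4: fresh clock plus thr1's own tick → (0, 1, 0, 0)
root op #2, invoked 2: fresh clock plus thr0's own tick → (1, 0, 0, 0)
#4 (invocation 6): componentwise max over VC(#1)=(0, 0, 0, 1), VC(#3)=(0, 1, 0, 0), +1 at thr3, giving (0, 1, 0, 2)
#6 (invocation 9): componentwise max over VC(#4)=(0, 1, 0, 2), +1 at thr3, giving (0, 1, 0, 3)
target: VC(#6) = (0, 1, 0, 3)

(0, 1, 0, 3)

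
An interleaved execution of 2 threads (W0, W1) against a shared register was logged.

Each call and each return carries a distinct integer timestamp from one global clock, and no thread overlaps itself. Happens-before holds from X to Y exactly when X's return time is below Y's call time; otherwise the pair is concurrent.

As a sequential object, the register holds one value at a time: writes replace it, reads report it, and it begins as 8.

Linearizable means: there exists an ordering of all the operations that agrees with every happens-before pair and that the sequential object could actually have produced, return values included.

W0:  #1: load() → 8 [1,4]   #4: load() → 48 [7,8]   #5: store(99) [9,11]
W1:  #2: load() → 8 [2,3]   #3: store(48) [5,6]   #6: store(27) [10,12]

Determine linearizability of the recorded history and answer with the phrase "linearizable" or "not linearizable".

a witness: #1, #2, #3, #4, #5, #6
1. #1 load() → 8, leaving value 8
2. #2 load() → 8, leaving value 8
3. #3 store(48), leaving value 48
4. #4 load() → 48, leaving value 48
5. #5 store(99), leaving value 99
6. #6 store(27), leaving value 27

linearizable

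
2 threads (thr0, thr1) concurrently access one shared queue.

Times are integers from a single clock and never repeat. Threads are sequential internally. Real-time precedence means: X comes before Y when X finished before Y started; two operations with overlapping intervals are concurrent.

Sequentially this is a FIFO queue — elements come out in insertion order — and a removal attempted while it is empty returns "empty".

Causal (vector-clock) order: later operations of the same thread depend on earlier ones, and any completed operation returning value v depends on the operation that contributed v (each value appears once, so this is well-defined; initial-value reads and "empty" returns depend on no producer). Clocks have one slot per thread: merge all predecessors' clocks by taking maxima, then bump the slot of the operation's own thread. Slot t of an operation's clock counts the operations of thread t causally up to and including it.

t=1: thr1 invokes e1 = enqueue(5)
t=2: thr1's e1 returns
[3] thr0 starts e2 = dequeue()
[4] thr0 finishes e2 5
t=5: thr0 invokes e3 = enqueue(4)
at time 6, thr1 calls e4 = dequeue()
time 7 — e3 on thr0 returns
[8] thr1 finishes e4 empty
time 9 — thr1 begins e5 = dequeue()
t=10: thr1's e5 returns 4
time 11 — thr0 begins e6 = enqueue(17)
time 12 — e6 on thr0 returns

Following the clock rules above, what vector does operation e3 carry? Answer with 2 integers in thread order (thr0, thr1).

(2, 1)

root op e1, invoked 1: fresh clock plus thr1's own tick → (0, 1)
from VC(e1)=(0, 1), e4 (invoked 6) maxes components and bumps thr1 → (0, 2)
from VC(e1)=(0, 1), e2 (invoked 3) maxes components and bumps thr0 → (1, 1)
from VC(e2)=(1, 1), e3 (invoked 5) maxes components and bumps thr0 → (2, 1)
from VC(e3)=(2, 1), e6 (invoked 11) maxes components and bumps thr0 → (3, 1)
from VC(e3)=(2, 1), VC(e4)=(0, 2), e5 (invoked 9) maxes components and bumps thr1 → (2, 3)
target: VC(e3) = (2, 1)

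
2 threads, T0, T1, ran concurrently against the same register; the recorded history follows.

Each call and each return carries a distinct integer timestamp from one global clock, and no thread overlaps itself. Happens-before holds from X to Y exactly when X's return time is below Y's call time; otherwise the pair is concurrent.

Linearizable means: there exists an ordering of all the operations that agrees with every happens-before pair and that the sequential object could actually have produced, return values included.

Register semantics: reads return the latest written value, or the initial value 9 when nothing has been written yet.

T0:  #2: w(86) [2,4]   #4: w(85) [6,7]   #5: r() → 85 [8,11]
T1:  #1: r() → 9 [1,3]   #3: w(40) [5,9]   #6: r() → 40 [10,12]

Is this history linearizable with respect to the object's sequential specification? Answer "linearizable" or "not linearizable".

one valid linearization: #1, #2, #4, #5, #3, #6
step 1: #1 r() → 9 — value 9
step 2: #2 w(86) — value 86
step 3: #4 w(85) — value 85
step 4: #5 r() → 85 — value 85
step 5: #3 w(40) — value 40
step 6: #6 r() → 40 — value 40

linearizable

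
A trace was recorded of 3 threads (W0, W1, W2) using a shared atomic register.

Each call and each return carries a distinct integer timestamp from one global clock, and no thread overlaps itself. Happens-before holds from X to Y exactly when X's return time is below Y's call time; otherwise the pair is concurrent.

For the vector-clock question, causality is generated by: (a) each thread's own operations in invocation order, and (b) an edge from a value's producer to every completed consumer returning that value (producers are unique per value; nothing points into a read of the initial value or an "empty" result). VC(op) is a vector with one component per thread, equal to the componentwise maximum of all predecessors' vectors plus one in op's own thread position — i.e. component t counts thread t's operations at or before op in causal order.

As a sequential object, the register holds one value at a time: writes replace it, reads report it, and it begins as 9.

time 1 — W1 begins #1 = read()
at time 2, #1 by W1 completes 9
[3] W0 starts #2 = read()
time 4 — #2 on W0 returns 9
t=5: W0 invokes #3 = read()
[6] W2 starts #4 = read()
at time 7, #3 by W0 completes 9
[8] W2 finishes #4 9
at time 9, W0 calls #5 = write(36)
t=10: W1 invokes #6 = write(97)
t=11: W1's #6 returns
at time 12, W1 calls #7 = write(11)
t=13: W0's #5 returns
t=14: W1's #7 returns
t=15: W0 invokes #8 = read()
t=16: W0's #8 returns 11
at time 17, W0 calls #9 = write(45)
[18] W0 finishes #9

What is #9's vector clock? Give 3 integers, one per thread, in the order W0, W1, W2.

(5, 3, 0)

VC(#4, invoked at 6): no causal predecessors; +1 on W2 → (0, 0, 1)
VC(#1, invoked at 1): no causal predecessors; +1 on W1 → (0, 1, 0)
VC(#2, invoked at 3): no causal predecessors; +1 on W0 → (1, 0, 0)
#6, invoked 10, takes VC(#1)=(0, 1, 0) under max, adds 1 for W1 → (0, 2, 0)
#3, invoked 5, takes VC(#2)=(1, 0, 0) under max, adds 1 for W0 → (2, 0, 0)
#7, invoked 12, takes VC(#6)=(0, 2, 0) under max, adds 1 for W1 → (0, 3, 0)
#5, invoked 9, takes VC(#3)=(2, 0, 0) under max, adds 1 for W0 → (3, 0, 0)
#8, invoked 15, takes VC(#5)=(3, 0, 0), VC(#7)=(0, 3, 0) under max, adds 1 for W0 → (4, 3, 0)
#9, invoked 17, takes VC(#8)=(4, 3, 0) under max, adds 1 for W0 → (5, 3, 0)
target: VC(#9) = (5, 3, 0)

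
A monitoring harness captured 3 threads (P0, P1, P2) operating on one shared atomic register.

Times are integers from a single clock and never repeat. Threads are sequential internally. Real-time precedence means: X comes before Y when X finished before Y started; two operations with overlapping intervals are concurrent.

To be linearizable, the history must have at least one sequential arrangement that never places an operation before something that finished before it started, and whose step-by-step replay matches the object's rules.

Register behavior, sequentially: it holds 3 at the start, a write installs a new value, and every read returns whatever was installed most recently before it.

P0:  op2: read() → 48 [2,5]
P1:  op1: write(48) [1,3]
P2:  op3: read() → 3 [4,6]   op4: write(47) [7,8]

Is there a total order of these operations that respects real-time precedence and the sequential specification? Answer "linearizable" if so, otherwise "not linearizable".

not linearizable

events 1..5 are fine; event 6 — the response of op3 at time 6 — makes the prefix non-linearizable
no legal order exists: 3 real-time-consistent candidates over 3 completed atomic register operations, all rejected
for example op1, op2, op3 fails at step 3: op3 read() → 3 is not legal there
for example op1, op3, op2 fails at step 2: op3 read() → 3 is not legal there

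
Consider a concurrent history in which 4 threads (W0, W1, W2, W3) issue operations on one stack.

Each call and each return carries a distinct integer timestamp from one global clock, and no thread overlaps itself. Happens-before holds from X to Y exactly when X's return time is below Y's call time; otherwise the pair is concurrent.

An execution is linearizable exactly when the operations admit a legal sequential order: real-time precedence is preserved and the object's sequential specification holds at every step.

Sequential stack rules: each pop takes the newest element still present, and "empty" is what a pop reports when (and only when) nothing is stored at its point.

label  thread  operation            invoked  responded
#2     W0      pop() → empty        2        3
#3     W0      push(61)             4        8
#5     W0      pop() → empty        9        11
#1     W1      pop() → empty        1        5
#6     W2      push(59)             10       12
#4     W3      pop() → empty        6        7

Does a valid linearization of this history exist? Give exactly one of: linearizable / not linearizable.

not linearizable

events 1..10 are fine; event 11 — the response of #5 at time 11 — makes the prefix non-linearizable
5 completed operations, 5 real-time-consistent orders — every stack replay fails
completion choices over the 1 pending operation (#6) were checked; none helps
e.g. #1, #2, #3, #4, #5 (pending dropped): illegal at step 4, since #4 pop() → empty cannot apply there
e.g. #1, #2, #4, #3, #5 (pending dropped): illegal at step 5, since #5 pop() → empty cannot apply there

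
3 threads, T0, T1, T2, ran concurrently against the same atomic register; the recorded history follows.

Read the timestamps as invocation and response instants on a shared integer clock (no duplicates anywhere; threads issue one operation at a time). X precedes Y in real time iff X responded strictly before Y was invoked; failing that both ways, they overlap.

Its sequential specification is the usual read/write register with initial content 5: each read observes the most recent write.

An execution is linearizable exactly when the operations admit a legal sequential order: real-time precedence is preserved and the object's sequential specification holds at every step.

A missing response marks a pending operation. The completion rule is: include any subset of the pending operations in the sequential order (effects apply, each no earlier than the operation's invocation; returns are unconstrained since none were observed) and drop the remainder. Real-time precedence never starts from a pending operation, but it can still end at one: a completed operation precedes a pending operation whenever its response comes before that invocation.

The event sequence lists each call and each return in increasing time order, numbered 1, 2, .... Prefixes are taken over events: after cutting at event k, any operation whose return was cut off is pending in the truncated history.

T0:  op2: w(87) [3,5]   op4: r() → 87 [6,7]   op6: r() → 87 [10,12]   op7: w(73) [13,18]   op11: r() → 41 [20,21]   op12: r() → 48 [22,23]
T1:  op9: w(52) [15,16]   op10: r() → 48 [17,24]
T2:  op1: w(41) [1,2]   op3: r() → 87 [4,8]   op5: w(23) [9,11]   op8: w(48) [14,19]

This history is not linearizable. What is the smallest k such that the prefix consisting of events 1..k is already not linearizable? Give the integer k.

21

events 1..20 are linearizable, e.g. via op1, op2, op3, op4, op6, op5, op7, op8, op9:
after step 1 (op1 w(41)): value 41
after step 2 (op2 w(87)): value 87
after step 3 (op3 r() → 87): value 87
after step 4 (op4 r() → 87): value 87
after step 5 (op6 r() → 87): value 87
after step 6 (op5 w(23)): value 23
after step 7 (op7 w(73)): value 73
after step 8 (op8 w(48)): value 48
after step 9 (op9 w(52)): value 52
adding event 21 (op11 responds at 21) leaves no legal real-time order
every completion of the 1 pending operation (op10) was checked; none linearizes
sample order op1, op2, op3, op4, op5, op6, op7, op8, op9, op11 (pending dropped) stalls at step 6 — op6 r() → 87 has no legal effect
sample order op1, op2, op3, op4, op5, op6, op7, op9, op8, op11 (pending dropped) stalls at step 6 — op6 r() → 87 has no legal effect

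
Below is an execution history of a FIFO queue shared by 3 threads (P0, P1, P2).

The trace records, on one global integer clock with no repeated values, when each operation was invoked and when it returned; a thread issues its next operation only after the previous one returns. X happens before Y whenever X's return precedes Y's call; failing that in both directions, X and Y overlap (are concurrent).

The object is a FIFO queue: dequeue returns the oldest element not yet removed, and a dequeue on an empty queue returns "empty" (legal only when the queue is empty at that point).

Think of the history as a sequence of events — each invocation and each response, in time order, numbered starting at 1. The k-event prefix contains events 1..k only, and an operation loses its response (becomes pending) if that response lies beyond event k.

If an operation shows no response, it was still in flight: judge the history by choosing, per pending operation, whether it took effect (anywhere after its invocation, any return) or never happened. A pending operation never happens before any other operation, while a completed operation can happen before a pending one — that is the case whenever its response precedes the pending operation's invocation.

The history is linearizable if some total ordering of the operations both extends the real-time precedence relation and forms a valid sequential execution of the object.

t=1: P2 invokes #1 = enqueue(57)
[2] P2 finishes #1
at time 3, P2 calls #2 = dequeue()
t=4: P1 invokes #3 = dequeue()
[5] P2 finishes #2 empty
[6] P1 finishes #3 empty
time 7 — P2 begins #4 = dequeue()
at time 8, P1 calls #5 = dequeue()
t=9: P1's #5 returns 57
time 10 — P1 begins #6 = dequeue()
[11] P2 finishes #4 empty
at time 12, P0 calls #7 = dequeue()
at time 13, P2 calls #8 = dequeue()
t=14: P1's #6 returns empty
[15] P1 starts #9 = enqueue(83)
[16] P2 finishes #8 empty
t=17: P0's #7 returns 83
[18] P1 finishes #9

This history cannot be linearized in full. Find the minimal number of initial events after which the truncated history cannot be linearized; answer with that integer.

one valid order for events 1..5 is #1, #3, #2:
after step 1 (#1 enqueue(57)): queue <57>
after step 2 (#3 dequeue() (pending, included)): queue <>
after step 3 (#2 dequeue() → empty): queue <>
at event 6 (#3's time-6 response) nothing linearizes any more
one such order, #1, #2, #3, breaks at step 2 where #2 dequeue() → empty is illegal
one such order, #1, #3, #2, breaks at step 2 where #3 dequeue() → empty is illegal

6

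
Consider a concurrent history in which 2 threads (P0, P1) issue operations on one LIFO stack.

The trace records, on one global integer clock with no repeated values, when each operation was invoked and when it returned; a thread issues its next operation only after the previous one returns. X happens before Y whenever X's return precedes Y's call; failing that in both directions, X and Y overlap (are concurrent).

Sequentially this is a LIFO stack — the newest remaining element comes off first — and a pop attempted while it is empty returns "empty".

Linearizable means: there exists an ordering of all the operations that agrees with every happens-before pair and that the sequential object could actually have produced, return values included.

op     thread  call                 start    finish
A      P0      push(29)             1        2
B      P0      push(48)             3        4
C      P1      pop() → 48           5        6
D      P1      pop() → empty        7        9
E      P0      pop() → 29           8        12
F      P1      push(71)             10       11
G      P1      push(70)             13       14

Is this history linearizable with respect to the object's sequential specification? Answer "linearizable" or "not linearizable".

a witness: A, B, C, E, D, F, G
after step 1 (A push(29)): stack <29>
after step 2 (B push(48)): stack <29,48>
after step 3 (C pop() → 48): stack <29>
after step 4 (E pop() → 29): stack <>
after step 5 (D pop() → empty): stack <>
after step 6 (F push(71)): stack <71>
after step 7 (G push(70)): stack <71,70>

linearizable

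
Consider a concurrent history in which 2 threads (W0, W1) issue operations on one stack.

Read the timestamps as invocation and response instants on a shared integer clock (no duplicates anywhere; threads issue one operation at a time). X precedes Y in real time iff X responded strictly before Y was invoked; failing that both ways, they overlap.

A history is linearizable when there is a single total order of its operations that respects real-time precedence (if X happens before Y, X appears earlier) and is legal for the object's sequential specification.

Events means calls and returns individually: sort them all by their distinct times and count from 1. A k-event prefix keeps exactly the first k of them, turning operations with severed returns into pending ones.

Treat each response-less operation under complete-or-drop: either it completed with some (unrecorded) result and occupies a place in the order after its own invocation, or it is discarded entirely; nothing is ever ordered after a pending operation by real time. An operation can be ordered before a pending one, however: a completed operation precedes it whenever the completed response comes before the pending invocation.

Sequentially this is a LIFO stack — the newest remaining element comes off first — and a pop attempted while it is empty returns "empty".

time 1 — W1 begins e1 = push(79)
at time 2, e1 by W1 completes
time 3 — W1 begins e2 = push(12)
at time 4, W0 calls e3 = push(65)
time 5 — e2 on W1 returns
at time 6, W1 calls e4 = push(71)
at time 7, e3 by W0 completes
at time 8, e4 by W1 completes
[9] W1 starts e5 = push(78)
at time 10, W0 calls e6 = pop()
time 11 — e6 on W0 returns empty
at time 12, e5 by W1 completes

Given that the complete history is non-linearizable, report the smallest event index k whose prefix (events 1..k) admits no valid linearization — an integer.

events 1..10 are linearizable; a witness order is e1, e2, e3, e4:
after step 1 (e1 push(79)): stack <79>
after step 2 (e2 push(12)): stack <79,12>
after step 3 (e3 push(65)): stack <79,12,65>
after step 4 (e4 push(71)): stack <79,12,65,71>
adding event 11 (e6 responds at 11) leaves no legal real-time order
every completion of the 1 pending operation (e5) was checked; none linearizes
take e1, e2, e3, e4, e6 (pending dropped): step 5 already fails, because e6 pop() → empty cannot occur there
take e1, e2, e4, e3, e6 (pending dropped): step 5 already fails, because e6 pop() → empty cannot occur there

11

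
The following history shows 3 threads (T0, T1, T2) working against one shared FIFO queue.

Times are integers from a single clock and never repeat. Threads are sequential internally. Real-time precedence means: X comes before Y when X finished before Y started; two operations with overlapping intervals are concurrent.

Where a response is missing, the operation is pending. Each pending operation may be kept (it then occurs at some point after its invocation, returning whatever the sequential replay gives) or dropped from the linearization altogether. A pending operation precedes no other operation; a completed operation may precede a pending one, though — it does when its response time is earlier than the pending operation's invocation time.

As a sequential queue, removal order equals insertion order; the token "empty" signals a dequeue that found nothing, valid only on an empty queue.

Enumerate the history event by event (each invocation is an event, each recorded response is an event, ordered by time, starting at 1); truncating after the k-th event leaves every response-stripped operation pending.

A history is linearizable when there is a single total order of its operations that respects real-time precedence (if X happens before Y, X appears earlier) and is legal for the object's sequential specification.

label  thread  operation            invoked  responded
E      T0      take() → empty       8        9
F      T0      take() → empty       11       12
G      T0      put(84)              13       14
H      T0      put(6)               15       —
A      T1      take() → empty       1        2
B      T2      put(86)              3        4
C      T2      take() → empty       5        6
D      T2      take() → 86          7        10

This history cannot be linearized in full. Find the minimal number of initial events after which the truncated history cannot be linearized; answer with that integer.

6

events 1..5 are linearizable; a witness order is A, B:
step 1: A take() → empty — queue <>
step 2: B put(86) — queue <86>
adding event 6 (C responds at 6) leaves no legal real-time order
e.g. A, B, C: illegal at step 3, since C take() → empty cannot apply there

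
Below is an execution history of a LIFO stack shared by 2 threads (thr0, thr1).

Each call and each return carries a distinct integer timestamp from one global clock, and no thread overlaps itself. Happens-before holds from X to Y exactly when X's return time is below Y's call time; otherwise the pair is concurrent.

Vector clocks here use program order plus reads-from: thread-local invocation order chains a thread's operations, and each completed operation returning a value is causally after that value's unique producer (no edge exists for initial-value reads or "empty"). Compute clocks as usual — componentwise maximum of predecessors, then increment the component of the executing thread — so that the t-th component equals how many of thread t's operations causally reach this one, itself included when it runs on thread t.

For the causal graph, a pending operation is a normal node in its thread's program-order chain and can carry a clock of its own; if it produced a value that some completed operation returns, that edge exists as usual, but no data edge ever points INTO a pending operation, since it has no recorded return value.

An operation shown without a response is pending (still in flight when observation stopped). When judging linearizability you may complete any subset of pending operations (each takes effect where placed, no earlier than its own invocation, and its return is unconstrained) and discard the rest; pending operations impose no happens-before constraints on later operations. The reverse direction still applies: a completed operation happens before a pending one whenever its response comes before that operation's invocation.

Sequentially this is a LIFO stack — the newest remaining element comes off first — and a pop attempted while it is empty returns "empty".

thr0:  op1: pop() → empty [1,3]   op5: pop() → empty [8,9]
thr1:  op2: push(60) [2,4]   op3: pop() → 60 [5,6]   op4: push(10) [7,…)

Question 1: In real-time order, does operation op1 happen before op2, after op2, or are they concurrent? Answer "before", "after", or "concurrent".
op1 spans [1,3], op2 spans [2,4]
the intervals overlap in both directions

concurrent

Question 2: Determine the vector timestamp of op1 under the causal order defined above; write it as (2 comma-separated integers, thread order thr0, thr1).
op2, invoked 2, has no incoming edges; only thr1's bump applies → (0, 1)
op1, invoked 1, has no incoming edges; only thr0's bump applies → (1, 0)
from VC(op2)=(0, 1), op3 (invoked 5) maxes components and bumps thr1 → (0, 2)
from VC(op1)=(1, 0), op5 (invoked 8) maxes components and bumps thr0 → (2, 0)
from VC(op3)=(0, 2), op4 (invoked 7) maxes components and bumps thr1 → (0, 3)
target: VC(op1) = (1, 0)

(1, 0)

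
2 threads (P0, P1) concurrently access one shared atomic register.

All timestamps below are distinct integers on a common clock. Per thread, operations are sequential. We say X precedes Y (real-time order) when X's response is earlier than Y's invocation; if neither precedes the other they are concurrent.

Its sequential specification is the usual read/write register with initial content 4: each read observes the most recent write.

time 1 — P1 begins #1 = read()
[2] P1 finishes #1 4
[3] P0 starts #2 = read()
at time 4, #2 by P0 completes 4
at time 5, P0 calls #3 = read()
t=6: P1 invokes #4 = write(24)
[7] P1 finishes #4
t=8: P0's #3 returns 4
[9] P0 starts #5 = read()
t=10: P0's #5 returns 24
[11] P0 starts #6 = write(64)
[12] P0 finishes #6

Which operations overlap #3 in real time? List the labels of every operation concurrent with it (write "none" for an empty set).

#4

#3 spans [5,8]: anything still running between times 5 and 8 counts as concurrent
#1 [1,2]: before
#2 [3,4]: before
#4 [6,7]: concurrent
#5 [9,10]: after
#6 [11,12]: after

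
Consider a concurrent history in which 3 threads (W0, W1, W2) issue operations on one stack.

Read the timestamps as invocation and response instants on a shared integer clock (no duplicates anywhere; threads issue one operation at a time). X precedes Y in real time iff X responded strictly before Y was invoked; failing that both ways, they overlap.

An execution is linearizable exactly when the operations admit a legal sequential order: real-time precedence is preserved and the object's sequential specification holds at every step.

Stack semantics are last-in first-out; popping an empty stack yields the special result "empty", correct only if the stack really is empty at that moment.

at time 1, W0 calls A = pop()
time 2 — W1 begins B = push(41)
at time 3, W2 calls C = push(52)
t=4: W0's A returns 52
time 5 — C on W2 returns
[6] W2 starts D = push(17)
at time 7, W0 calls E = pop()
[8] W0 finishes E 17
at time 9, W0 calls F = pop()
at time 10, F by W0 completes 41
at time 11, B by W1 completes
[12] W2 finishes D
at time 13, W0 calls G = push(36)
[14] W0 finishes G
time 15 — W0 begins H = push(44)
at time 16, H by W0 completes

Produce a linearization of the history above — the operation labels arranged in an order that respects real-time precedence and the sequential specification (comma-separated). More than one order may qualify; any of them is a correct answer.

B, C, A, D, E, F, G, H

1. B push(41), leaving stack <41>
2. C push(52), leaving stack <41,52>
3. A pop() → 52, leaving stack <41>
4. D push(17), leaving stack <41,17>
5. E pop() → 17, leaving stack <41>
6. F pop() → 41, leaving stack <>
7. G push(36), leaving stack <36>
8. H push(44), leaving stack <36,44>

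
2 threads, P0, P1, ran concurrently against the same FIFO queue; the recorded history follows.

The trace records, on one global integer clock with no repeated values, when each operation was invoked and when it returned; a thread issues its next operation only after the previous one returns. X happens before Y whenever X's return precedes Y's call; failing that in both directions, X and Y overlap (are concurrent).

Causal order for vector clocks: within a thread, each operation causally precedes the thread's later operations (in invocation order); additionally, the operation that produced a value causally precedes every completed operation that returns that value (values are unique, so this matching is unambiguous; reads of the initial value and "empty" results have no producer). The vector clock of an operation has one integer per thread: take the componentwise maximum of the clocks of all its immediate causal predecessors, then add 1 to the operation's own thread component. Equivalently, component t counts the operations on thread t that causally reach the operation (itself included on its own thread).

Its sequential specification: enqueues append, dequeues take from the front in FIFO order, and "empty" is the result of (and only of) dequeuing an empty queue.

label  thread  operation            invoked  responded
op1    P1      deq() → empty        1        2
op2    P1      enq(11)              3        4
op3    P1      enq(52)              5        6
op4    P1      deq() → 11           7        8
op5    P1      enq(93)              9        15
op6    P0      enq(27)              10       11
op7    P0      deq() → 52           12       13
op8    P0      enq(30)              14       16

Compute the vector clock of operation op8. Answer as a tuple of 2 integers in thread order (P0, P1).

no predecessors for op1 (invoked 1): P1 increments from zero → (0, 1)
no predecessors for op6 (invoked 10): P0 increments from zero → (1, 0)
merge at op2 (invoked 3): VC(op1)=(0, 1), own-thread bump on P1 → (0, 2)
merge at op3 (invoked 5): VC(op2)=(0, 2), own-thread bump on P1 → (0, 3)
merge at op4 (invoked 7): VC(op2)=(0, 2), VC(op3)=(0, 3), own-thread bump on P1 → (0, 4)
merge at op5 (invoked 9): VC(op4)=(0, 4), own-thread bump on P1 → (0, 5)
merge at op7 (invoked 12): VC(op3)=(0, 3), VC(op6)=(1, 0), own-thread bump on P0 → (2, 3)
merge at op8 (invoked 14): VC(op7)=(2, 3), own-thread bump on P0 → (3, 3)
target: VC(op8) = (3, 3)

(3, 3)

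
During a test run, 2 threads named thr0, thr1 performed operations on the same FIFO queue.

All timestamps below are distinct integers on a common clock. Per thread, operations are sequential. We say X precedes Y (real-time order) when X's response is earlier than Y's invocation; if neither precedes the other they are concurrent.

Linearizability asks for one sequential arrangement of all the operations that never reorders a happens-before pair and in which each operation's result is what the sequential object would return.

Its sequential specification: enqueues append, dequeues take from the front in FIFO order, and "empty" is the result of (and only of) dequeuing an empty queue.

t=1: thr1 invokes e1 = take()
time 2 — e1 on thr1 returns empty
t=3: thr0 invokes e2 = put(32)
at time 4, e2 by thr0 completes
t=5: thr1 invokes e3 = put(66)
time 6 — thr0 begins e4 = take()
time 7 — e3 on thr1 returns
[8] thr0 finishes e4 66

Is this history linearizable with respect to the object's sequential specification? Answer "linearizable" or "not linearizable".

not linearizable

events 1..7 are fine; event 8 — the response of e4 at time 8 — makes the prefix non-linearizable
no legal order exists: 2 real-time-consistent candidates over 4 completed FIFO queue operations, all rejected
sample order e1, e2, e3, e4 stalls at step 4 — e4 take() → 66 has no legal effect
sample order e1, e2, e4, e3 stalls at step 3 — e4 take() → 66 has no legal effect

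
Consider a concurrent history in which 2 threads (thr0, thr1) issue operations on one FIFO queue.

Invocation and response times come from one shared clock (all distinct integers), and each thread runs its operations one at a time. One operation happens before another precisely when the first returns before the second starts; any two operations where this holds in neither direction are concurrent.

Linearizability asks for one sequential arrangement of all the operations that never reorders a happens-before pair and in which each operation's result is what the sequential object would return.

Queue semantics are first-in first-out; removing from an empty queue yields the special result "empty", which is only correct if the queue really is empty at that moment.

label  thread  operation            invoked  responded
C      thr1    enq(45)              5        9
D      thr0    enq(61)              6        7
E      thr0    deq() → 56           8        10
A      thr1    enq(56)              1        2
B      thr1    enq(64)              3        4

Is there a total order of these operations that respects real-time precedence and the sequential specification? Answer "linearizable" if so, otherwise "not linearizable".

linearizable

one valid linearization: A, B, C, D, E
1. A enq(56), leaving queue <56>
2. B enq(64), leaving queue <56,64>
3. C enq(45), leaving queue <56,64,45>
4. D enq(61), leaving queue <56,64,45,61>
5. E deq() → 56, leaving queue <64,45,61>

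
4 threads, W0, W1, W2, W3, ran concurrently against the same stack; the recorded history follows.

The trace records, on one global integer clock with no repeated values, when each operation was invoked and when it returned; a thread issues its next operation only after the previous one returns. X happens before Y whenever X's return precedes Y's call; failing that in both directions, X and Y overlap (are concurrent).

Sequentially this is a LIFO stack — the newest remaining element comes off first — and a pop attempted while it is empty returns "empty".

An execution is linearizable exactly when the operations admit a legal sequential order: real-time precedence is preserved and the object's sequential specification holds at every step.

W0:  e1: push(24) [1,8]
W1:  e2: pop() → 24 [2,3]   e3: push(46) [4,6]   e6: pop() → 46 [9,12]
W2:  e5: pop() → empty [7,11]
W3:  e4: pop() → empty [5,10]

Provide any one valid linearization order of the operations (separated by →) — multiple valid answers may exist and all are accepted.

e1 → e2 → e3 → e6 → e4 → e5

after step 1 (e1 push(24)): stack <24>
after step 2 (e2 pop() → 24): stack <>
after step 3 (e3 push(46)): stack <46>
after step 4 (e6 pop() → 46): stack <>
after step 5 (e4 pop() → empty): stack <>
after step 6 (e5 pop() → empty): stack <>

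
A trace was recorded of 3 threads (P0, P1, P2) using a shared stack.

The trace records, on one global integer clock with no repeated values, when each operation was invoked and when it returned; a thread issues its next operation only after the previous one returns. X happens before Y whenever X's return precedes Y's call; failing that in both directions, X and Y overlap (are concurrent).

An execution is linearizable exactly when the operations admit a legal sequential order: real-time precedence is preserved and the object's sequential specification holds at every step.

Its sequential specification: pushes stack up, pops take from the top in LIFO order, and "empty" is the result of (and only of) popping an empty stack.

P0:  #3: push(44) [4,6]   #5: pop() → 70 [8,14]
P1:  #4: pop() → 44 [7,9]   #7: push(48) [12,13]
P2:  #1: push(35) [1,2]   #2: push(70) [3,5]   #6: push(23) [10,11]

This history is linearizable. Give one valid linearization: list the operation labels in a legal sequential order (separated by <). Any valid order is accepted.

after step 1 (#1 push(35)): stack <35>
after step 2 (#2 push(70)): stack <35,70>
after step 3 (#3 push(44)): stack <35,70,44>
after step 4 (#4 pop() → 44): stack <35,70>
after step 5 (#5 pop() → 70): stack <35>
after step 6 (#6 push(23)): stack <35,23>
after step 7 (#7 push(48)): stack <35,23,48>

#1 < #2 < #3 < #4 < #5 < #6 < #7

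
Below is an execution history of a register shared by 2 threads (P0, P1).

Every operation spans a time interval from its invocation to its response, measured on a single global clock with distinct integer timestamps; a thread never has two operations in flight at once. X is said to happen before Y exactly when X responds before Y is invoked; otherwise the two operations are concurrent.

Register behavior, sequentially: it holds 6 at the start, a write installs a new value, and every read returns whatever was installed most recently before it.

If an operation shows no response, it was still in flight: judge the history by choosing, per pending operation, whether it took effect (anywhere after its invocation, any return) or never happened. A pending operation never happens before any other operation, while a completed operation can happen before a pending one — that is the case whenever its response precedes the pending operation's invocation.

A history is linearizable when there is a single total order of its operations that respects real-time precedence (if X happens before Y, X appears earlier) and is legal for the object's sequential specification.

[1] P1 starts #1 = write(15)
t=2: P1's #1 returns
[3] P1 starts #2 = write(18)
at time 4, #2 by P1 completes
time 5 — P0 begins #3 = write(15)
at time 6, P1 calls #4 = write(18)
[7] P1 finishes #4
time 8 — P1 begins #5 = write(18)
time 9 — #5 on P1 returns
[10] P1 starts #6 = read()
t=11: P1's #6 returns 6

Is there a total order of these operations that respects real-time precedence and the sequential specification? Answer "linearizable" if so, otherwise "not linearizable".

not linearizable

the violation lands at event 11, #6's response at time 11: events 1..10 linearize, events 1..11 do not
a single order respects real time; the 5 completed register operations fail replay along it
no escape via the 1 pending operation (#3): every completion choice fails
take #1, #2, #4, #5, #6 (pending dropped): step 5 already fails, because #6 read() → 6 cannot occur there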